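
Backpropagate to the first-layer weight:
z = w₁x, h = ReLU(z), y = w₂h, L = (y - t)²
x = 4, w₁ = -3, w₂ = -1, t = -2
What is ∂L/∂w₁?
∂L/∂w₁ = 0

Forward pass:
z = w₁x = -3×4 = -12
h = ReLU(-12) = 0
y = w₂h = -1×0 = 0

Backward pass:
∂L/∂y = 2(y - t) = 2(0 - -2) = 4
∂y/∂h = w₂ = -1
∂h/∂z = 0 (ReLU derivative)
∂z/∂w₁ = x = 4

∂L/∂w₁ = 4 × -1 × 0 × 4 = 0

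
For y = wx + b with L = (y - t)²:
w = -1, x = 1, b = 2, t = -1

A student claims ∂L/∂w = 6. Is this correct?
Incorrect

y = (-1)(1) + 2 = 1
∂L/∂y = 2(y - t) = 2(1 - -1) = 4
∂y/∂w = x = 1
∂L/∂w = 4 × 1 = 4

Claimed value: 6
Incorrect: The correct gradient is 4.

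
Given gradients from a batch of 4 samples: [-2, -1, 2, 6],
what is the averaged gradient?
Average gradient = 1.25

Average = (1/4)(-2 + -1 + 2 + 6) = 5/4 = 1.25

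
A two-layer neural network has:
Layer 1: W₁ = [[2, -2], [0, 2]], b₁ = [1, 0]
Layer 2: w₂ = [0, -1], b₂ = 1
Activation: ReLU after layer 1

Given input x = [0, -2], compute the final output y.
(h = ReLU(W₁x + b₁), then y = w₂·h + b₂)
y = 1

Layer 1 pre-activation: z₁ = [5, -4]
After ReLU: h = [5, 0]
Layer 2 output: y = 0×5 + -1×0 + 1 = 1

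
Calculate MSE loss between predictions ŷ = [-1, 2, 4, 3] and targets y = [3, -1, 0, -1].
MSE = 14.25

MSE = (1/4)((-1-3)² + (2--1)² + (4-0)² + (3--1)²) = (1/4)(16 + 9 + 16 + 16) = 14.25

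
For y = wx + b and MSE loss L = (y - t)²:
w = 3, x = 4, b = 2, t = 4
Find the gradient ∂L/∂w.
∂L/∂w = 80

y = wx + b = (3)(4) + 2 = 14
∂L/∂y = 2(y - t) = 2(14 - 4) = 20
∂y/∂w = x = 4
∂L/∂w = ∂L/∂y · ∂y/∂w = 20 × 4 = 80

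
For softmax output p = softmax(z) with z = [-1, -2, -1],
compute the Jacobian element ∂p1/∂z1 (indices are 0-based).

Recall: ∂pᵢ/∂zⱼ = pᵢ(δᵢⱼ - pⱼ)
∂p1/∂z1 = 0.1312

p = softmax(z) = [0.4223, 0.1554, 0.4223]
p1 = 0.1554

∂p1/∂z1 = p1(1 - p1) = 0.1554 × (1 - 0.1554) = 0.1312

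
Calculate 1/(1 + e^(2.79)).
0.05787

sigmoid(-2.79) = 1/(1 + e^(2.79)) = 1/(1 + 16.28) = 0.05787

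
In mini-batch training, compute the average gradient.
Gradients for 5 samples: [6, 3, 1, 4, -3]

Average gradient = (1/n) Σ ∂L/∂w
Average gradient = 2.2

Average = (1/5)(6 + 3 + 1 + 4 + -3) = 11/5 = 2.2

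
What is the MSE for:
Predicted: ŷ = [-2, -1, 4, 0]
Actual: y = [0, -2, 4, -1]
MSE = 1.5

MSE = (1/4)((-2-0)² + (-1--2)² + (4-4)² + (0--1)²) = (1/4)(4 + 1 + 0 + 1) = 1.5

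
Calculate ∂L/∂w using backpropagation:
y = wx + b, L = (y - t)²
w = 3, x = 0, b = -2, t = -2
∂L/∂w = 0

y = wx + b = (3)(0) + -2 = -2
∂L/∂y = 2(y - t) = 2(-2 - -2) = 0
∂y/∂w = x = 0
∂L/∂w = ∂L/∂y · ∂y/∂w = 0 × 0 = 0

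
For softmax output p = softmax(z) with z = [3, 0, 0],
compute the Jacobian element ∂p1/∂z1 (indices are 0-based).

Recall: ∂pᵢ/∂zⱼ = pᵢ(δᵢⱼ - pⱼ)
∂p1/∂z1 = 0.04323

p = softmax(z) = [0.9094, 0.04528, 0.04528]
p1 = 0.04528

∂p1/∂z1 = p1(1 - p1) = 0.04528 × (1 - 0.04528) = 0.04323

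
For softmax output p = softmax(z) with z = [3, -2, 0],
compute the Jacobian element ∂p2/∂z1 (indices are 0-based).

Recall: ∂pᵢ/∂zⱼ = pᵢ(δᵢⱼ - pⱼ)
∂p2/∂z1 = -0.0003005

p = softmax(z) = [0.9465, 0.006377, 0.04712]
p2 = 0.04712, p1 = 0.006377

∂p2/∂z1 = -p2 × p1 = -0.04712 × 0.006377 = -0.0003005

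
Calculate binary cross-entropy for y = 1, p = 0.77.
L = 0.2614

L = -1·log(0.77) - 0·log(0.23) = -log(0.77) = 0.2614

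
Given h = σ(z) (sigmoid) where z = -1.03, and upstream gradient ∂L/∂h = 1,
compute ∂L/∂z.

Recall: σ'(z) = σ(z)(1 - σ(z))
∂L/∂z = 0.1939

σ(-1.03) = 0.2631
σ'(-1.03) = σ(-1.03)(1 - σ(-1.03)) = 0.2631 × 0.7369 = 0.1939
∂L/∂z = ∂L/∂h · σ'(z) = 1 × 0.1939 = 0.1939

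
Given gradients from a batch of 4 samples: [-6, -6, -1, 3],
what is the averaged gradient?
Average gradient = -2.5

Average = (1/4)(-6 + -6 + -1 + 3) = -10/4 = -2.5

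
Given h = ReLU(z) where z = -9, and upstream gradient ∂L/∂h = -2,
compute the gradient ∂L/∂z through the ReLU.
∂L/∂z = 0

h = ReLU(-9) = 0
Since z < 0: ∂h/∂z = 0
∂L/∂z = ∂L/∂h · ∂h/∂z = -2 × 0 = 0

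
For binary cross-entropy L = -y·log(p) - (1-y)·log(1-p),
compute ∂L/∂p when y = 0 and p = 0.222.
∂L/∂p = 1.285

∂L/∂p = -y/p + (1-y)/(1-p) = 0 + 1/0.778 = 1.285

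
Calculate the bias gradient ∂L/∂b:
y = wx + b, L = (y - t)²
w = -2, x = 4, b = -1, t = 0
∂L/∂b = -18

y = wx + b = (-2)(4) + -1 = -9
∂L/∂y = 2(y - t) = 2(-9 - 0) = -18
∂y/∂b = 1
∂L/∂b = ∂L/∂y · ∂y/∂b = -18 × 1 = -18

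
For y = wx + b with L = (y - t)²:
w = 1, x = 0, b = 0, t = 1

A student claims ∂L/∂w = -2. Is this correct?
Incorrect

y = (1)(0) + 0 = 0
∂L/∂y = 2(y - t) = 2(0 - 1) = -2
∂y/∂w = x = 0
∂L/∂w = -2 × 0 = 0

Claimed value: -2
Incorrect: The correct gradient is 0.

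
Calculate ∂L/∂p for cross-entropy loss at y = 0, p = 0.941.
∂L/∂p = 16.95

∂L/∂p = -y/p + (1-y)/(1-p) = 0 + 1/0.059 = 16.95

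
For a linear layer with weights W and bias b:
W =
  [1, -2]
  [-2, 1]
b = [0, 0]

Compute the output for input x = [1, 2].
y = [-3, 0]

Wx = [1×1 + -2×2, -2×1 + 1×2]
   = [-3, 0]
y = Wx + b = [-3 + 0, 0 + 0] = [-3, 0]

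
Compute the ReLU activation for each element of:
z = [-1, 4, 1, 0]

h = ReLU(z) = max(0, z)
h = [0, 4, 1, 0]

ReLU applied element-wise: max(0,-1)=0, max(0,4)=4, max(0,1)=1, max(0,0)=0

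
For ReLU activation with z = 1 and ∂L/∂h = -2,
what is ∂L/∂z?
∂L/∂z = -2

h = ReLU(1) = 1
Since z > 0: ∂h/∂z = 1
∂L/∂z = ∂L/∂h · ∂h/∂z = -2 × 1 = -2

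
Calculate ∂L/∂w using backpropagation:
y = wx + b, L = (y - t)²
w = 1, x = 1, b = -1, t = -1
∂L/∂w = 2

y = wx + b = (1)(1) + -1 = 0
∂L/∂y = 2(y - t) = 2(0 - -1) = 2
∂y/∂w = x = 1
∂L/∂w = ∂L/∂y · ∂y/∂w = 2 × 1 = 2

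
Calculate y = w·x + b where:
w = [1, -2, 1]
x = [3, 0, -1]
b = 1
y = 3

y = (1)(3) + (-2)(0) + (1)(-1) + 1 = 3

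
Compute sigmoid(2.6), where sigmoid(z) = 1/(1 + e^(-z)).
0.9309

sigmoid(2.6) = 1/(1 + e^(-2.6)) = 1/(1 + 0.07427) = 0.9309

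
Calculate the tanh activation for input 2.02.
0.9654

tanh(2.02) = (e^(2.02) - e^(-2.02))/(e^(2.02) + e^(-2.02)) = 0.9654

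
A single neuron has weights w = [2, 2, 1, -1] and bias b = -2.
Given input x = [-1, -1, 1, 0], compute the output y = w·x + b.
y = -5

y = (2)(-1) + (2)(-1) + (1)(1) + (-1)(0) + -2 = -5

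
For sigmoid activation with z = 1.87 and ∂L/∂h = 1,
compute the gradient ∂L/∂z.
∂L/∂z = 0.1157

σ(1.87) = 0.8665
σ'(1.87) = σ(1.87)(1 - σ(1.87)) = 0.8665 × 0.1335 = 0.1157
∂L/∂z = ∂L/∂h · σ'(z) = 1 × 0.1157 = 0.1157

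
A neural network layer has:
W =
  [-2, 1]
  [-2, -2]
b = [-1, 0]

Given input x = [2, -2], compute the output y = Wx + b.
y = [-7, 0]

Wx = [-2×2 + 1×-2, -2×2 + -2×-2]
   = [-6, 0]
y = Wx + b = [-6 + -1, 0 + 0] = [-7, 0]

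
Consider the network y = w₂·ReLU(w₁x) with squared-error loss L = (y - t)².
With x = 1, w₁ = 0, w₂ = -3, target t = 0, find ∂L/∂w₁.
∂L/∂w₁ = 0

Forward pass:
z = w₁x = 0×1 = 0
h = ReLU(0) = 0
y = w₂h = -3×0 = 0

Backward pass:
∂L/∂y = 2(y - t) = 2(0 - 0) = 0
∂y/∂h = w₂ = -3
∂h/∂z = 0 (ReLU derivative)
∂z/∂w₁ = x = 1

∂L/∂w₁ = 0 × -3 × 0 × 1 = 0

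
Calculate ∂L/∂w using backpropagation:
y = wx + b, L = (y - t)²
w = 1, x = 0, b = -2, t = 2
∂L/∂w = 0

y = wx + b = (1)(0) + -2 = -2
∂L/∂y = 2(y - t) = 2(-2 - 2) = -8
∂y/∂w = x = 0
∂L/∂w = ∂L/∂y · ∂y/∂w = -8 × 0 = 0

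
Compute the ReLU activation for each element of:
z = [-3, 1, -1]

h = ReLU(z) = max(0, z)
h = [0, 1, 0]

ReLU applied element-wise: max(0,-3)=0, max(0,1)=1, max(0,-1)=0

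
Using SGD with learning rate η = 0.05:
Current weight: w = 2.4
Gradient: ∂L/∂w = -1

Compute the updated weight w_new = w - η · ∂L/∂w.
w_new = 2.45

w_new = w - η·∂L/∂w = 2.4 - 0.05×(-1) = 2.4 - (-0.05) = 2.45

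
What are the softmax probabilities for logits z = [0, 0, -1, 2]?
p = [0.1025, 0.1025, 0.0377, 0.7573]

exp(z) = [1, 1, 0.3679, 7.389]
Sum = 9.757
p = [0.1025, 0.1025, 0.0377, 0.7573]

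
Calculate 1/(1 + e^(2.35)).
0.08707

sigmoid(-2.35) = 1/(1 + e^(2.35)) = 1/(1 + 10.49) = 0.08707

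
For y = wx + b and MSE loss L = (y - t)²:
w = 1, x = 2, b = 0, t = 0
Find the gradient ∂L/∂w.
∂L/∂w = 8

y = wx + b = (1)(2) + 0 = 2
∂L/∂y = 2(y - t) = 2(2 - 0) = 4
∂y/∂w = x = 2
∂L/∂w = ∂L/∂y · ∂y/∂w = 4 × 2 = 8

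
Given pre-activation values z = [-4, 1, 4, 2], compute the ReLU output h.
h = [0, 1, 4, 2]

ReLU applied element-wise: max(0,-4)=0, max(0,1)=1, max(0,4)=4, max(0,2)=2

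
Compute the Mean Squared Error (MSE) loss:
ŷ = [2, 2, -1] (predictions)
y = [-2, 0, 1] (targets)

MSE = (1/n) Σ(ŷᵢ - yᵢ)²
MSE = 8

MSE = (1/3)((2--2)² + (2-0)² + (-1-1)²) = (1/3)(16 + 4 + 4) = 8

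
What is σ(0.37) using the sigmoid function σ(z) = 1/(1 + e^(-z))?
0.5915

sigmoid(0.37) = 1/(1 + e^(-0.37)) = 1/(1 + 0.6907) = 0.5915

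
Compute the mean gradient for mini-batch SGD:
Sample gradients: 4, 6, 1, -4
Average gradient = 1.75

Average = (1/4)(4 + 6 + 1 + -4) = 7/4 = 1.75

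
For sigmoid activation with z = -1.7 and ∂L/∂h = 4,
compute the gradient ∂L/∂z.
∂L/∂z = 0.5224

σ(-1.7) = 0.1545
σ'(-1.7) = σ(-1.7)(1 - σ(-1.7)) = 0.1545 × 0.8455 = 0.1306
∂L/∂z = ∂L/∂h · σ'(z) = 4 × 0.1306 = 0.5224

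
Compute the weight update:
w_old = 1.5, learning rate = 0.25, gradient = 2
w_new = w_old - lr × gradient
w_new = 1

w_new = w - η·∂L/∂w = 1.5 - 0.25×(2) = 1.5 - (0.5) = 1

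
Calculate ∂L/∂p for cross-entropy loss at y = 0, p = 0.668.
∂L/∂p = 3.012

∂L/∂p = -y/p + (1-y)/(1-p) = 0 + 1/0.332 = 3.012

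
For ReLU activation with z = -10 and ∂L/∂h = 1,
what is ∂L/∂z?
∂L/∂z = 0

h = ReLU(-10) = 0
Since z < 0: ∂h/∂z = 0
∂L/∂z = ∂L/∂h · ∂h/∂z = 1 × 0 = 0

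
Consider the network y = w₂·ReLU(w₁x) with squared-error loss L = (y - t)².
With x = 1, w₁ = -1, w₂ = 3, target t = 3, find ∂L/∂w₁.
∂L/∂w₁ = 0

Forward pass:
z = w₁x = -1×1 = -1
h = ReLU(-1) = 0
y = w₂h = 3×0 = 0

Backward pass:
∂L/∂y = 2(y - t) = 2(0 - 3) = -6
∂y/∂h = w₂ = 3
∂h/∂z = 0 (ReLU derivative)
∂z/∂w₁ = x = 1

∂L/∂w₁ = -6 × 3 × 0 × 1 = 0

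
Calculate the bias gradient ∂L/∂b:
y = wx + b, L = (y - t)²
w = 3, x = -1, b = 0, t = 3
∂L/∂b = -12

y = wx + b = (3)(-1) + 0 = -3
∂L/∂y = 2(y - t) = 2(-3 - 3) = -12
∂y/∂b = 1
∂L/∂b = ∂L/∂y · ∂y/∂b = -12 × 1 = -12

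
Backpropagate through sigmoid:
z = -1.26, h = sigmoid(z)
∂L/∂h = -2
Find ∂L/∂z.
∂L/∂z = -0.3443

σ(-1.26) = 0.221
σ'(-1.26) = σ(-1.26)(1 - σ(-1.26)) = 0.221 × 0.779 = 0.1721
∂L/∂z = ∂L/∂h · σ'(z) = -2 × 0.1721 = -0.3443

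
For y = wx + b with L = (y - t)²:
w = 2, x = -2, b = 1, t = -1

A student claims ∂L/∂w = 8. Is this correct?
Correct

y = (2)(-2) + 1 = -3
∂L/∂y = 2(y - t) = 2(-3 - -1) = -4
∂y/∂w = x = -2
∂L/∂w = -4 × -2 = 8

Claimed value: 8
Correct: The correct gradient is 8.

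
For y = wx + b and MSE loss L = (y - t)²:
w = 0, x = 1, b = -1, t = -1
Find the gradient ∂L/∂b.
∂L/∂b = 0

y = wx + b = (0)(1) + -1 = -1
∂L/∂y = 2(y - t) = 2(-1 - -1) = 0
∂y/∂b = 1
∂L/∂b = ∂L/∂y · ∂y/∂b = 0 × 1 = 0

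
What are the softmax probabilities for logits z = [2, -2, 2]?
p = [0.4955, 0.0091, 0.4955]

exp(z) = [7.389, 0.1353, 7.389]
Sum = 14.91
p = [0.4955, 0.0091, 0.4955]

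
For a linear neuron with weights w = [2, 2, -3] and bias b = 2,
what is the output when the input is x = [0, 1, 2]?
y = -2

y = (2)(0) + (2)(1) + (-3)(2) + 2 = -2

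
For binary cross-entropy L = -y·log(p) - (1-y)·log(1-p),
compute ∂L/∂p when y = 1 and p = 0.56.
∂L/∂p = -1.786

∂L/∂p = -y/p + (1-y)/(1-p) = -1/0.56 + 0 = -1.786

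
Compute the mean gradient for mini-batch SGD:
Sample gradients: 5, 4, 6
Average gradient = 5

Average = (1/3)(5 + 4 + 6) = 15/3 = 5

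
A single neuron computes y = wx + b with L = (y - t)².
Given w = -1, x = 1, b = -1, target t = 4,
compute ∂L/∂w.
∂L/∂w = -12

y = wx + b = (-1)(1) + -1 = -2
∂L/∂y = 2(y - t) = 2(-2 - 4) = -12
∂y/∂w = x = 1
∂L/∂w = ∂L/∂y · ∂y/∂w = -12 × 1 = -12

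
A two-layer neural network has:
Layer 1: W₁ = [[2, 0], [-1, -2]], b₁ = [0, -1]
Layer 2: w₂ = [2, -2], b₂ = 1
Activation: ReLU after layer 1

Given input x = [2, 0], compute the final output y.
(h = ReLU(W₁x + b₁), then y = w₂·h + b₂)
y = 9

Layer 1 pre-activation: z₁ = [4, -3]
After ReLU: h = [4, 0]
Layer 2 output: y = 2×4 + -2×0 + 1 = 9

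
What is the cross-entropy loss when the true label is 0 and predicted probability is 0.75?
L = 1.386

L = -0·log(0.75) - 1·log(0.25) = -log(0.25) = 1.386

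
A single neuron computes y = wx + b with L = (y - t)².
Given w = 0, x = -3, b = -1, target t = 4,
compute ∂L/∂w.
∂L/∂w = 30

y = wx + b = (0)(-3) + -1 = -1
∂L/∂y = 2(y - t) = 2(-1 - 4) = -10
∂y/∂w = x = -3
∂L/∂w = ∂L/∂y · ∂y/∂w = -10 × -3 = 30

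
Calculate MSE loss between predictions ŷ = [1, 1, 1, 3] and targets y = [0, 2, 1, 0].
MSE = 2.75

MSE = (1/4)((1-0)² + (1-2)² + (1-1)² + (3-0)²) = (1/4)(1 + 1 + 0 + 9) = 2.75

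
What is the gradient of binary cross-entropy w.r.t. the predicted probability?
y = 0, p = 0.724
∂L/∂p = 3.623

∂L/∂p = -y/p + (1-y)/(1-p) = 0 + 1/0.276 = 3.623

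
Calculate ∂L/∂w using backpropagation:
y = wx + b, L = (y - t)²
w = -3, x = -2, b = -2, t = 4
∂L/∂w = 0

y = wx + b = (-3)(-2) + -2 = 4
∂L/∂y = 2(y - t) = 2(4 - 4) = 0
∂y/∂w = x = -2
∂L/∂w = ∂L/∂y · ∂y/∂w = 0 × -2 = 0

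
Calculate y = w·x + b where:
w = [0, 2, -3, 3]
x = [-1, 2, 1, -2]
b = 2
y = -3

y = (0)(-1) + (2)(2) + (-3)(1) + (3)(-2) + 2 = -3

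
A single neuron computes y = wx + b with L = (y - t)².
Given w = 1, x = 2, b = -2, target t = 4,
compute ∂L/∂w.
∂L/∂w = -16

y = wx + b = (1)(2) + -2 = 0
∂L/∂y = 2(y - t) = 2(0 - 4) = -8
∂y/∂w = x = 2
∂L/∂w = ∂L/∂y · ∂y/∂w = -8 × 2 = -16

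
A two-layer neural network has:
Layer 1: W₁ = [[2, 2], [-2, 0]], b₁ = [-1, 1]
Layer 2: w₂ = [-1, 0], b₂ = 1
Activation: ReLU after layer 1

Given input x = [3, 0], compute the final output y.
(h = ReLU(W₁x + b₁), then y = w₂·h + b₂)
y = -4

Layer 1 pre-activation: z₁ = [5, -5]
After ReLU: h = [5, 0]
Layer 2 output: y = -1×5 + 0×0 + 1 = -4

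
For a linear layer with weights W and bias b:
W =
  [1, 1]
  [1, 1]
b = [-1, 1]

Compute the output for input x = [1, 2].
y = [2, 4]

Wx = [1×1 + 1×2, 1×1 + 1×2]
   = [3, 3]
y = Wx + b = [3 + -1, 3 + 1] = [2, 4]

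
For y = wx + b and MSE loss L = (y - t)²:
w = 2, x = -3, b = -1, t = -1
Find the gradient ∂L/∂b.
∂L/∂b = -12

y = wx + b = (2)(-3) + -1 = -7
∂L/∂y = 2(y - t) = 2(-7 - -1) = -12
∂y/∂b = 1
∂L/∂b = ∂L/∂y · ∂y/∂b = -12 × 1 = -12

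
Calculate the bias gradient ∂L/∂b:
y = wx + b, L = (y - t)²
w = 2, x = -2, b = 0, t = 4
∂L/∂b = -16

y = wx + b = (2)(-2) + 0 = -4
∂L/∂y = 2(y - t) = 2(-4 - 4) = -16
∂y/∂b = 1
∂L/∂b = ∂L/∂y · ∂y/∂b = -16 × 1 = -16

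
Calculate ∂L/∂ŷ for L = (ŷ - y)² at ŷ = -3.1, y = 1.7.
∂L/∂ŷ = -9.6

∂L/∂ŷ = 2(ŷ - y) = 2(-3.1 - 1.7) = 2(-4.8) = -9.6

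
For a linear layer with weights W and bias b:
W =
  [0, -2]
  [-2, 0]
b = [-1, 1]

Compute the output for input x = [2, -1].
y = [1, -3]

Wx = [0×2 + -2×-1, -2×2 + 0×-1]
   = [2, -4]
y = Wx + b = [2 + -1, -4 + 1] = [1, -3]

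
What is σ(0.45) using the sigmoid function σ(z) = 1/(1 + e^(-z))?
0.6106

sigmoid(0.45) = 1/(1 + e^(-0.45)) = 1/(1 + 0.6376) = 0.6106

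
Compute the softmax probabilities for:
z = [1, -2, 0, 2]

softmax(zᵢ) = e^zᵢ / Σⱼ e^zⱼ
p = [0.2418, 0.012, 0.0889, 0.6572]

exp(z) = [2.718, 0.1353, 1, 7.389]
Sum = 11.24
p = [0.2418, 0.012, 0.0889, 0.6572]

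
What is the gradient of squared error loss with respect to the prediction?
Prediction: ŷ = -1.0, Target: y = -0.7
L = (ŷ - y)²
∂L/∂ŷ = -0.6

∂L/∂ŷ = 2(ŷ - y) = 2(-1.0 - -0.7) = 2(-0.3) = -0.6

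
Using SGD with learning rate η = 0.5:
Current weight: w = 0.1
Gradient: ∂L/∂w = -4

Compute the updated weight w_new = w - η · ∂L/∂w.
w_new = 2.1

w_new = w - η·∂L/∂w = 0.1 - 0.5×(-4) = 0.1 - (-2) = 2.1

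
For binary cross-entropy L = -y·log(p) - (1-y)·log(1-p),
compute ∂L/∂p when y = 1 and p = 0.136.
∂L/∂p = -7.353

∂L/∂p = -y/p + (1-y)/(1-p) = -1/0.136 + 0 = -7.353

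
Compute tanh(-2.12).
-0.9716

tanh(-2.12) = (e^(-2.12) - e^(2.12))/(e^(-2.12) + e^(2.12)) = -0.9716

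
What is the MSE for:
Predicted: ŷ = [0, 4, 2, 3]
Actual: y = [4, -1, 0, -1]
MSE = 15.25

MSE = (1/4)((0-4)² + (4--1)² + (2-0)² + (3--1)²) = (1/4)(16 + 25 + 4 + 16) = 15.25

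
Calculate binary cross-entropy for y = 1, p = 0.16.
L = 1.833

L = -1·log(0.16) - 0·log(0.84) = -log(0.16) = 1.833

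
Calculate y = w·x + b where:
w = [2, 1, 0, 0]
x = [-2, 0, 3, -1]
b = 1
y = -3

y = (2)(-2) + (1)(0) + (0)(3) + (0)(-1) + 1 = -3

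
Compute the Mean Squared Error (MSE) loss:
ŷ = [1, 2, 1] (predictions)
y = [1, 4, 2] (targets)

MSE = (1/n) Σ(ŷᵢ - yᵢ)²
MSE = 1.667

MSE = (1/3)((1-1)² + (2-4)² + (1-2)²) = (1/3)(0 + 4 + 1) = 1.667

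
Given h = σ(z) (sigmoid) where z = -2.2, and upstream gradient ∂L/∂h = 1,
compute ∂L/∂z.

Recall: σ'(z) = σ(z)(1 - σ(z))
∂L/∂z = 0.0898

σ(-2.2) = 0.09975
σ'(-2.2) = σ(-2.2)(1 - σ(-2.2)) = 0.09975 × 0.9002 = 0.0898
∂L/∂z = ∂L/∂h · σ'(z) = 1 × 0.0898 = 0.0898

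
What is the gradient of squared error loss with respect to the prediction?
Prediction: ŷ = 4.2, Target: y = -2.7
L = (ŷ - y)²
∂L/∂ŷ = 13.8

∂L/∂ŷ = 2(ŷ - y) = 2(4.2 - -2.7) = 2(6.9) = 13.8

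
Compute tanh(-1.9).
-0.9562

tanh(-1.9) = (e^(-1.9) - e^(1.9))/(e^(-1.9) + e^(1.9)) = -0.9562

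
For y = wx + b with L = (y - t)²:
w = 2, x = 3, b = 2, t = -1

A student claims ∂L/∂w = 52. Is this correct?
Incorrect

y = (2)(3) + 2 = 8
∂L/∂y = 2(y - t) = 2(8 - -1) = 18
∂y/∂w = x = 3
∂L/∂w = 18 × 3 = 54

Claimed value: 52
Incorrect: The correct gradient is 54.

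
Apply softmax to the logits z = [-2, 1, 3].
p = [0.0059, 0.1185, 0.8756]

exp(z) = [0.1353, 2.718, 20.09]
Sum = 22.94
p = [0.0059, 0.1185, 0.8756]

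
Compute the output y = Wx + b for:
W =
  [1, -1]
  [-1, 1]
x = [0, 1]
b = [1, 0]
y = [0, 1]

Wx = [1×0 + -1×1, -1×0 + 1×1]
   = [-1, 1]
y = Wx + b = [-1 + 1, 1 + 0] = [0, 1]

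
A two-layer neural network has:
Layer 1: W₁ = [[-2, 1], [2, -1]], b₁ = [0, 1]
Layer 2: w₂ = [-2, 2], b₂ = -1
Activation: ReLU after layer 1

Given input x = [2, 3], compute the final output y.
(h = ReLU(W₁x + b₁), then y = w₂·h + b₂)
y = 3

Layer 1 pre-activation: z₁ = [-1, 2]
After ReLU: h = [0, 2]
Layer 2 output: y = -2×0 + 2×2 + -1 = 3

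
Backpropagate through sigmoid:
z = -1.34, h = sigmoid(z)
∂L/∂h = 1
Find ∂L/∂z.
∂L/∂z = 0.1644

σ(-1.34) = 0.2075
σ'(-1.34) = σ(-1.34)(1 - σ(-1.34)) = 0.2075 × 0.7925 = 0.1644
∂L/∂z = ∂L/∂h · σ'(z) = 1 × 0.1644 = 0.1644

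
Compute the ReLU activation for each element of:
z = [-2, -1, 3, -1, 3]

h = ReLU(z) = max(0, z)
h = [0, 0, 3, 0, 3]

ReLU applied element-wise: max(0,-2)=0, max(0,-1)=0, max(0,3)=3, max(0,-1)=0, max(0,3)=3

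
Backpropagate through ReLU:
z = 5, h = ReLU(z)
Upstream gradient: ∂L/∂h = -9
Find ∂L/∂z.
∂L/∂z = -9

h = ReLU(5) = 5
Since z > 0: ∂h/∂z = 1
∂L/∂z = ∂L/∂h · ∂h/∂z = -9 × 1 = -9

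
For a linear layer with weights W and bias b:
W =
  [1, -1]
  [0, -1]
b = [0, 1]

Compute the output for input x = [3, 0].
y = [3, 1]

Wx = [1×3 + -1×0, 0×3 + -1×0]
   = [3, 0]
y = Wx + b = [3 + 0, 0 + 1] = [3, 1]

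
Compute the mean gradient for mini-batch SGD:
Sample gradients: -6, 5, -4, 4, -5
Average gradient = -1.2

Average = (1/5)(-6 + 5 + -4 + 4 + -5) = -6/5 = -1.2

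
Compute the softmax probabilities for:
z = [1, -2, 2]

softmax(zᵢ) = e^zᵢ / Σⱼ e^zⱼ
p = [0.2654, 0.0132, 0.7214]

exp(z) = [2.718, 0.1353, 7.389]
Sum = 10.24
p = [0.2654, 0.0132, 0.7214]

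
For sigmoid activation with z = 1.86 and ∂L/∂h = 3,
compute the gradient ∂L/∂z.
∂L/∂z = 0.3497

σ(1.86) = 0.8653
σ'(1.86) = σ(1.86)(1 - σ(1.86)) = 0.8653 × 0.1347 = 0.1166
∂L/∂z = ∂L/∂h · σ'(z) = 3 × 0.1166 = 0.3497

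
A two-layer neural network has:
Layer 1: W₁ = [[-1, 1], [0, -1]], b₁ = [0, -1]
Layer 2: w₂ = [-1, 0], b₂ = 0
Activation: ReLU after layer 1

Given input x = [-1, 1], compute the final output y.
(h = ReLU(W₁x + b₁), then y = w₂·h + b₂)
y = -2

Layer 1 pre-activation: z₁ = [2, -2]
After ReLU: h = [2, 0]
Layer 2 output: y = -1×2 + 0×0 + 0 = -2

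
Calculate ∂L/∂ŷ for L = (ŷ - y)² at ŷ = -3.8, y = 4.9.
∂L/∂ŷ = -17.4

∂L/∂ŷ = 2(ŷ - y) = 2(-3.8 - 4.9) = 2(-8.7) = -17.4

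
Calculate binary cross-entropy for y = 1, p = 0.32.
L = 1.139

L = -1·log(0.32) - 0·log(0.68) = -log(0.32) = 1.139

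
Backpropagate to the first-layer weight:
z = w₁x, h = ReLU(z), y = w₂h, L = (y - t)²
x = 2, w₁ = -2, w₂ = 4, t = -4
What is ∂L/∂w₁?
∂L/∂w₁ = 0

Forward pass:
z = w₁x = -2×2 = -4
h = ReLU(-4) = 0
y = w₂h = 4×0 = 0

Backward pass:
∂L/∂y = 2(y - t) = 2(0 - -4) = 8
∂y/∂h = w₂ = 4
∂h/∂z = 0 (ReLU derivative)
∂z/∂w₁ = x = 2

∂L/∂w₁ = 8 × 4 × 0 × 2 = 0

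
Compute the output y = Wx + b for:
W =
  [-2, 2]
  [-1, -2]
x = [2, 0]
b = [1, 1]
y = [-3, -1]

Wx = [-2×2 + 2×0, -1×2 + -2×0]
   = [-4, -2]
y = Wx + b = [-4 + 1, -2 + 1] = [-3, -1]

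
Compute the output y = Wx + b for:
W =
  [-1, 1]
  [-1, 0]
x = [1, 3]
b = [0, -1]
y = [2, -2]

Wx = [-1×1 + 1×3, -1×1 + 0×3]
   = [2, -1]
y = Wx + b = [2 + 0, -1 + -1] = [2, -2]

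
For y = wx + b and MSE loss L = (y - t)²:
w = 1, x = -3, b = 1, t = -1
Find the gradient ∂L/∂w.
∂L/∂w = 6

y = wx + b = (1)(-3) + 1 = -2
∂L/∂y = 2(y - t) = 2(-2 - -1) = -2
∂y/∂w = x = -3
∂L/∂w = ∂L/∂y · ∂y/∂w = -2 × -3 = 6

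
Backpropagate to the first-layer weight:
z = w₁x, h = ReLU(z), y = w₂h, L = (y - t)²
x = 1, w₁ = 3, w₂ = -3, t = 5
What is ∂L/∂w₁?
∂L/∂w₁ = 84

Forward pass:
z = w₁x = 3×1 = 3
h = ReLU(3) = 3
y = w₂h = -3×3 = -9

Backward pass:
∂L/∂y = 2(y - t) = 2(-9 - 5) = -28
∂y/∂h = w₂ = -3
∂h/∂z = 1 (ReLU derivative)
∂z/∂w₁ = x = 1

∂L/∂w₁ = -28 × -3 × 1 × 1 = 84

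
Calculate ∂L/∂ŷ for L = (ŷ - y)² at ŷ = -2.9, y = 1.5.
∂L/∂ŷ = -8.8

∂L/∂ŷ = 2(ŷ - y) = 2(-2.9 - 1.5) = 2(-4.4) = -8.8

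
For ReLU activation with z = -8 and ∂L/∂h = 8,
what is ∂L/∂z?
∂L/∂z = 0

h = ReLU(-8) = 0
Since z < 0: ∂h/∂z = 0
∂L/∂z = ∂L/∂h · ∂h/∂z = 8 × 0 = 0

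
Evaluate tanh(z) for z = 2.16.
0.9737

tanh(2.16) = (e^(2.16) - e^(-2.16))/(e^(2.16) + e^(-2.16)) = 0.9737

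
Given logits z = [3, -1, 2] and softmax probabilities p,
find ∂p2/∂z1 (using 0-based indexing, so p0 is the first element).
∂p2/∂z1 = -0.003507

p = softmax(z) = [0.7214, 0.01321, 0.2654]
p2 = 0.2654, p1 = 0.01321

∂p2/∂z1 = -p2 × p1 = -0.2654 × 0.01321 = -0.003507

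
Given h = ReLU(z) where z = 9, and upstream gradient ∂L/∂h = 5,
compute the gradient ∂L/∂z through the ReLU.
∂L/∂z = 5

h = ReLU(9) = 9
Since z > 0: ∂h/∂z = 1
∂L/∂z = ∂L/∂h · ∂h/∂z = 5 × 1 = 5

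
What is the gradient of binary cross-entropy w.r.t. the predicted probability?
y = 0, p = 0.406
∂L/∂p = 1.684

∂L/∂p = -y/p + (1-y)/(1-p) = 0 + 1/0.594 = 1.684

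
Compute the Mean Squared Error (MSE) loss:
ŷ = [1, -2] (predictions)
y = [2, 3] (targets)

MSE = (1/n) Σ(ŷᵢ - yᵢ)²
MSE = 13

MSE = (1/2)((1-2)² + (-2-3)²) = (1/2)(1 + 25) = 13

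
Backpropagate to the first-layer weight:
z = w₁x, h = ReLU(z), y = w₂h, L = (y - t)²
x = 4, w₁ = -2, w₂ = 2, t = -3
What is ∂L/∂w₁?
∂L/∂w₁ = 0

Forward pass:
z = w₁x = -2×4 = -8
h = ReLU(-8) = 0
y = w₂h = 2×0 = 0

Backward pass:
∂L/∂y = 2(y - t) = 2(0 - -3) = 6
∂y/∂h = w₂ = 2
∂h/∂z = 0 (ReLU derivative)
∂z/∂w₁ = x = 4

∂L/∂w₁ = 6 × 2 × 0 × 4 = 0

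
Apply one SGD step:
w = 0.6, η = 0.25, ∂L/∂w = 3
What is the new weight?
w_new = -0.15

w_new = w - η·∂L/∂w = 0.6 - 0.25×(3) = 0.6 - (0.75) = -0.15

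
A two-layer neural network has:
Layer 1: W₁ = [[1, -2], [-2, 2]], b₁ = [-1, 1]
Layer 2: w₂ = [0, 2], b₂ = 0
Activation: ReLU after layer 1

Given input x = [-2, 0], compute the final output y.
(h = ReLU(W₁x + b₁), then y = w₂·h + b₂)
y = 10

Layer 1 pre-activation: z₁ = [-3, 5]
After ReLU: h = [0, 5]
Layer 2 output: y = 0×0 + 2×5 + 0 = 10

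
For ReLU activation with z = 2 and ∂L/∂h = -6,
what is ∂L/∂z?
∂L/∂z = -6

h = ReLU(2) = 2
Since z > 0: ∂h/∂z = 1
∂L/∂z = ∂L/∂h · ∂h/∂z = -6 × 1 = -6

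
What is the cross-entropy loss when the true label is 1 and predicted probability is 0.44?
L = 0.821

L = -1·log(0.44) - 0·log(0.56) = -log(0.44) = 0.821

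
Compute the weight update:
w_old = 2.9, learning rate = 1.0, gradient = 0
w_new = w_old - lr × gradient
w_new = 2.9

w_new = w - η·∂L/∂w = 2.9 - 1.0×(0) = 2.9 - (0) = 2.9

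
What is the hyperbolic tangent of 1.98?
0.9626

tanh(1.98) = (e^(1.98) - e^(-1.98))/(e^(1.98) + e^(-1.98)) = 0.9626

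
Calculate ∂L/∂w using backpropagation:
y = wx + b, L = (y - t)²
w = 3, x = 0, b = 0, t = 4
∂L/∂w = 0

y = wx + b = (3)(0) + 0 = 0
∂L/∂y = 2(y - t) = 2(0 - 4) = -8
∂y/∂w = x = 0
∂L/∂w = ∂L/∂y · ∂y/∂w = -8 × 0 = 0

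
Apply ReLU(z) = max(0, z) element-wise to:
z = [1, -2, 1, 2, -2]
h = [1, 0, 1, 2, 0]

ReLU applied element-wise: max(0,1)=1, max(0,-2)=0, max(0,1)=1, max(0,2)=2, max(0,-2)=0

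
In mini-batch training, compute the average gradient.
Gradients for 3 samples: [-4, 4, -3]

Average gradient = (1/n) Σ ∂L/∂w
Average gradient = -1

Average = (1/3)(-4 + 4 + -3) = -3/3 = -1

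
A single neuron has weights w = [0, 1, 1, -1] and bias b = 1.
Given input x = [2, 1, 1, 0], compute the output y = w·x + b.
y = 3

y = (0)(2) + (1)(1) + (1)(1) + (-1)(0) + 1 = 3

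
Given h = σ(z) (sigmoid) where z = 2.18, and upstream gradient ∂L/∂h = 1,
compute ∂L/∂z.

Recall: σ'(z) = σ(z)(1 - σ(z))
∂L/∂z = 0.09125

σ(2.18) = 0.8984
σ'(2.18) = σ(2.18)(1 - σ(2.18)) = 0.8984 × 0.1016 = 0.09125
∂L/∂z = ∂L/∂h · σ'(z) = 1 × 0.09125 = 0.09125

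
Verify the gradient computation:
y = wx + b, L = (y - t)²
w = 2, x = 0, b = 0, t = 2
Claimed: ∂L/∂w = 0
Correct

y = (2)(0) + 0 = 0
∂L/∂y = 2(y - t) = 2(0 - 2) = -4
∂y/∂w = x = 0
∂L/∂w = -4 × 0 = 0

Claimed value: 0
Correct: The correct gradient is 0.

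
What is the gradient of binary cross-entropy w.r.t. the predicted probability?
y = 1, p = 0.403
∂L/∂p = -2.481

∂L/∂p = -y/p + (1-y)/(1-p) = -1/0.403 + 0 = -2.481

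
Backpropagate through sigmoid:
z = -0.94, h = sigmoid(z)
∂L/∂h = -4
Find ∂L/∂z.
∂L/∂z = -0.808

σ(-0.94) = 0.2809
σ'(-0.94) = σ(-0.94)(1 - σ(-0.94)) = 0.2809 × 0.7191 = 0.202
∂L/∂z = ∂L/∂h · σ'(z) = -4 × 0.202 = -0.808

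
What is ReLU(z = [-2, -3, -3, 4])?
h = [0, 0, 0, 4]

ReLU applied element-wise: max(0,-2)=0, max(0,-3)=0, max(0,-3)=0, max(0,4)=4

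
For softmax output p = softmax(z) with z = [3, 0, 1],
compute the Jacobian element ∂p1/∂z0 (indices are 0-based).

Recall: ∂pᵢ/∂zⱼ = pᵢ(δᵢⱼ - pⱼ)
∂p1/∂z0 = -0.03545

p = softmax(z) = [0.8438, 0.04201, 0.1142]
p1 = 0.04201, p0 = 0.8438

∂p1/∂z0 = -p1 × p0 = -0.04201 × 0.8438 = -0.03545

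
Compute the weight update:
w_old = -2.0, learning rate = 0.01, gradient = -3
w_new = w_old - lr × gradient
w_new = -1.97

w_new = w - η·∂L/∂w = -2.0 - 0.01×(-3) = -2.0 - (-0.03) = -1.97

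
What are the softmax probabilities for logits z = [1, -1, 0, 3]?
p = [0.1125, 0.0152, 0.0414, 0.831]

exp(z) = [2.718, 0.3679, 1, 20.09]
Sum = 24.17
p = [0.1125, 0.0152, 0.0414, 0.831]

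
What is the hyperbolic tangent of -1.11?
-0.8041

tanh(-1.11) = (e^(-1.11) - e^(1.11))/(e^(-1.11) + e^(1.11)) = -0.8041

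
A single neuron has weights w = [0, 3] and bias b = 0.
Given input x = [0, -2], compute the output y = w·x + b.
y = -6

y = (0)(0) + (3)(-2) + 0 = -6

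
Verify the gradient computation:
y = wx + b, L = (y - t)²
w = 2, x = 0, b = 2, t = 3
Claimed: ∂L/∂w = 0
Correct

y = (2)(0) + 2 = 2
∂L/∂y = 2(y - t) = 2(2 - 3) = -2
∂y/∂w = x = 0
∂L/∂w = -2 × 0 = 0

Claimed value: 0
Correct: The correct gradient is 0.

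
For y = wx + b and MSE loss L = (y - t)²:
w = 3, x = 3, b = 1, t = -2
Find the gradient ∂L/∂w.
∂L/∂w = 72

y = wx + b = (3)(3) + 1 = 10
∂L/∂y = 2(y - t) = 2(10 - -2) = 24
∂y/∂w = x = 3
∂L/∂w = ∂L/∂y · ∂y/∂w = 24 × 3 = 72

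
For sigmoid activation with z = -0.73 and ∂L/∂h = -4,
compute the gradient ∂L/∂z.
∂L/∂z = -0.8778

σ(-0.73) = 0.3252
σ'(-0.73) = σ(-0.73)(1 - σ(-0.73)) = 0.3252 × 0.6748 = 0.2194
∂L/∂z = ∂L/∂h · σ'(z) = -4 × 0.2194 = -0.8778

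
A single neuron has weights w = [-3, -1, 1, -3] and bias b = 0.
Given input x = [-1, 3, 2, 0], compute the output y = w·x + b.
y = 2

y = (-3)(-1) + (-1)(3) + (1)(2) + (-3)(0) + 0 = 2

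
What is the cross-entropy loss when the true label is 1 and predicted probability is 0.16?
L = 1.833

L = -1·log(0.16) - 0·log(0.84) = -log(0.16) = 1.833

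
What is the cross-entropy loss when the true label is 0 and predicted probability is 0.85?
L = 1.897

L = -0·log(0.85) - 1·log(0.15) = -log(0.15) = 1.897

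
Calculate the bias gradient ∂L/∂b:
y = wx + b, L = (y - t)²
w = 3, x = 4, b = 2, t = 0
∂L/∂b = 28

y = wx + b = (3)(4) + 2 = 14
∂L/∂y = 2(y - t) = 2(14 - 0) = 28
∂y/∂b = 1
∂L/∂b = ∂L/∂y · ∂y/∂b = 28 × 1 = 28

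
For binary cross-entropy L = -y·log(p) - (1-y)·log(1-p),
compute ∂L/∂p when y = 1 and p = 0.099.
∂L/∂p = -10.1

∂L/∂p = -y/p + (1-y)/(1-p) = -1/0.099 + 0 = -10.1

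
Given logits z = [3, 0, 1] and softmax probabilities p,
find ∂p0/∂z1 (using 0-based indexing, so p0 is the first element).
∂p0/∂z1 = -0.03545

p = softmax(z) = [0.8438, 0.04201, 0.1142]
p0 = 0.8438, p1 = 0.04201

∂p0/∂z1 = -p0 × p1 = -0.8438 × 0.04201 = -0.03545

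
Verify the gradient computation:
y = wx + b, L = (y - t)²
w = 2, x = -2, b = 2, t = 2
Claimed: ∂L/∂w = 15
Incorrect

y = (2)(-2) + 2 = -2
∂L/∂y = 2(y - t) = 2(-2 - 2) = -8
∂y/∂w = x = -2
∂L/∂w = -8 × -2 = 16

Claimed value: 15
Incorrect: The correct gradient is 16.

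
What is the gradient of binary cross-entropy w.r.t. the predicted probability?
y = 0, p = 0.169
∂L/∂p = 1.203

∂L/∂p = -y/p + (1-y)/(1-p) = 0 + 1/0.831 = 1.203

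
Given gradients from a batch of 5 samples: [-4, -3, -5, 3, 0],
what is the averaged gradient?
Average gradient = -1.8

Average = (1/5)(-4 + -3 + -5 + 3 + 0) = -9/5 = -1.8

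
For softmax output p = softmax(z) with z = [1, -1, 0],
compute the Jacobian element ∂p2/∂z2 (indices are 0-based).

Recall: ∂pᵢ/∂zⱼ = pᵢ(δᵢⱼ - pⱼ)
∂p2/∂z2 = 0.1848

p = softmax(z) = [0.6652, 0.09003, 0.2447]
p2 = 0.2447

∂p2/∂z2 = p2(1 - p2) = 0.2447 × (1 - 0.2447) = 0.1848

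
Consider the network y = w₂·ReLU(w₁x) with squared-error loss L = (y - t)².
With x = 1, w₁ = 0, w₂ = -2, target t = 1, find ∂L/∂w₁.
∂L/∂w₁ = 0

Forward pass:
z = w₁x = 0×1 = 0
h = ReLU(0) = 0
y = w₂h = -2×0 = 0

Backward pass:
∂L/∂y = 2(y - t) = 2(0 - 1) = -2
∂y/∂h = w₂ = -2
∂h/∂z = 0 (ReLU derivative)
∂z/∂w₁ = x = 1

∂L/∂w₁ = -2 × -2 × 0 × 1 = 0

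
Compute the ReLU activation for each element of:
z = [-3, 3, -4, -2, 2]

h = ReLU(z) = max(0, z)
h = [0, 3, 0, 0, 2]

ReLU applied element-wise: max(0,-3)=0, max(0,3)=3, max(0,-4)=0, max(0,-2)=0, max(0,2)=2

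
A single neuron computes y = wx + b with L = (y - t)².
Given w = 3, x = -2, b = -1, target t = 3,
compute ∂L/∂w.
∂L/∂w = 40

y = wx + b = (3)(-2) + -1 = -7
∂L/∂y = 2(y - t) = 2(-7 - 3) = -20
∂y/∂w = x = -2
∂L/∂w = ∂L/∂y · ∂y/∂w = -20 × -2 = 40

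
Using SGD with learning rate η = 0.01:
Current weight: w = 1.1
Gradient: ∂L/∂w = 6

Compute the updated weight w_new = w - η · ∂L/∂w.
w_new = 1.04

w_new = w - η·∂L/∂w = 1.1 - 0.01×(6) = 1.1 - (0.06) = 1.04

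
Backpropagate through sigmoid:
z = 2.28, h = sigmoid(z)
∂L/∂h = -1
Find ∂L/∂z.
∂L/∂z = -0.08418

σ(2.28) = 0.9072
σ'(2.28) = σ(2.28)(1 - σ(2.28)) = 0.9072 × 0.09279 = 0.08418
∂L/∂z = ∂L/∂h · σ'(z) = -1 × 0.08418 = -0.08418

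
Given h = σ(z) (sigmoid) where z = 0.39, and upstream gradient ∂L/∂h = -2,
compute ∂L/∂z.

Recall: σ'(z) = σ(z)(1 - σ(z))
∂L/∂z = -0.4815

σ(0.39) = 0.5963
σ'(0.39) = σ(0.39)(1 - σ(0.39)) = 0.5963 × 0.4037 = 0.2407
∂L/∂z = ∂L/∂h · σ'(z) = -2 × 0.2407 = -0.4815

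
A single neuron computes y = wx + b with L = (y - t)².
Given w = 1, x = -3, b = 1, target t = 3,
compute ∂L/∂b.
∂L/∂b = -10

y = wx + b = (1)(-3) + 1 = -2
∂L/∂y = 2(y - t) = 2(-2 - 3) = -10
∂y/∂b = 1
∂L/∂b = ∂L/∂y · ∂y/∂b = -10 × 1 = -10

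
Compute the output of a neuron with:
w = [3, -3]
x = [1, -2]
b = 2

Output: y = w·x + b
y = 11

y = (3)(1) + (-3)(-2) + 2 = 11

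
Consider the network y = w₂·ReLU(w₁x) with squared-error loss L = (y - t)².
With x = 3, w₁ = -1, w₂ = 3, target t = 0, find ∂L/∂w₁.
∂L/∂w₁ = 0

Forward pass:
z = w₁x = -1×3 = -3
h = ReLU(-3) = 0
y = w₂h = 3×0 = 0

Backward pass:
∂L/∂y = 2(y - t) = 2(0 - 0) = 0
∂y/∂h = w₂ = 3
∂h/∂z = 0 (ReLU derivative)
∂z/∂w₁ = x = 3

∂L/∂w₁ = 0 × 3 × 0 × 3 = 0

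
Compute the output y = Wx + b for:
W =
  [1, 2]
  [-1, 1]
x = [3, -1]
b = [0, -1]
y = [1, -5]

Wx = [1×3 + 2×-1, -1×3 + 1×-1]
   = [1, -4]
y = Wx + b = [1 + 0, -4 + -1] = [1, -5]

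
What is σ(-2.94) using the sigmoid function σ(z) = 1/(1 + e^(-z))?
0.05021

sigmoid(-2.94) = 1/(1 + e^(2.94)) = 1/(1 + 18.92) = 0.05021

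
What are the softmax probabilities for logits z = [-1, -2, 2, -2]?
p = [0.0458, 0.0169, 0.9205, 0.0169]

exp(z) = [0.3679, 0.1353, 7.389, 0.1353]
Sum = 8.028
p = [0.0458, 0.0169, 0.9205, 0.0169]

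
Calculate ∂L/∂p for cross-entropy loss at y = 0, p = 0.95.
∂L/∂p = 20

∂L/∂p = -y/p + (1-y)/(1-p) = 0 + 1/0.05 = 20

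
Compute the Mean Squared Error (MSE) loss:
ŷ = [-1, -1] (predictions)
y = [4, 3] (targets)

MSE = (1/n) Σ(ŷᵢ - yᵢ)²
MSE = 20.5

MSE = (1/2)((-1-4)² + (-1-3)²) = (1/2)(25 + 16) = 20.5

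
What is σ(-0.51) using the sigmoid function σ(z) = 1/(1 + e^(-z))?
0.3752

sigmoid(-0.51) = 1/(1 + e^(0.51)) = 1/(1 + 1.665) = 0.3752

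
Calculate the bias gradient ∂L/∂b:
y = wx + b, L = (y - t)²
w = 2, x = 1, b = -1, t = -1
∂L/∂b = 4

y = wx + b = (2)(1) + -1 = 1
∂L/∂y = 2(y - t) = 2(1 - -1) = 4
∂y/∂b = 1
∂L/∂b = ∂L/∂y · ∂y/∂b = 4 × 1 = 4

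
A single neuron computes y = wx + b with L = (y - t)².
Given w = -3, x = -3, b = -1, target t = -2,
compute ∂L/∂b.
∂L/∂b = 20

y = wx + b = (-3)(-3) + -1 = 8
∂L/∂y = 2(y - t) = 2(8 - -2) = 20
∂y/∂b = 1
∂L/∂b = ∂L/∂y · ∂y/∂b = 20 × 1 = 20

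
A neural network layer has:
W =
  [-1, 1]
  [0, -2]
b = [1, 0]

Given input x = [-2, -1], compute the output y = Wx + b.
y = [2, 2]

Wx = [-1×-2 + 1×-1, 0×-2 + -2×-1]
   = [1, 2]
y = Wx + b = [1 + 1, 2 + 0] = [2, 2]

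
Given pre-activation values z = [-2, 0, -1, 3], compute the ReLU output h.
h = [0, 0, 0, 3]

ReLU applied element-wise: max(0,-2)=0, max(0,0)=0, max(0,-1)=0, max(0,3)=3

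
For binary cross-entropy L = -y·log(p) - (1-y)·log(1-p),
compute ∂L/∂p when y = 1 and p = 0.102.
∂L/∂p = -9.804

∂L/∂p = -y/p + (1-y)/(1-p) = -1/0.102 + 0 = -9.804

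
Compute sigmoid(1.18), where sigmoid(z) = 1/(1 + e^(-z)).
0.7649

sigmoid(1.18) = 1/(1 + e^(-1.18)) = 1/(1 + 0.3073) = 0.7649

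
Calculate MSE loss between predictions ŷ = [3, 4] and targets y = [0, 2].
MSE = 6.5

MSE = (1/2)((3-0)² + (4-2)²) = (1/2)(9 + 4) = 6.5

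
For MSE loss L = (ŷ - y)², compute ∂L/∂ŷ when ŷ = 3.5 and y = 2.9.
∂L/∂ŷ = 1.2

∂L/∂ŷ = 2(ŷ - y) = 2(3.5 - 2.9) = 2(0.6) = 1.2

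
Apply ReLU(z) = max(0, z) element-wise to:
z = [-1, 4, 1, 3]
h = [0, 4, 1, 3]

ReLU applied element-wise: max(0,-1)=0, max(0,4)=4, max(0,1)=1, max(0,3)=3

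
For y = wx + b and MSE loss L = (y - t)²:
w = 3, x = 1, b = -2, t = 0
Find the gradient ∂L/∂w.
∂L/∂w = 2

y = wx + b = (3)(1) + -2 = 1
∂L/∂y = 2(y - t) = 2(1 - 0) = 2
∂y/∂w = x = 1
∂L/∂w = ∂L/∂y · ∂y/∂w = 2 × 1 = 2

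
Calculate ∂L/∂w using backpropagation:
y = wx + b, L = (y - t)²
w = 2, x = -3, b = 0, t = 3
∂L/∂w = 54

y = wx + b = (2)(-3) + 0 = -6
∂L/∂y = 2(y - t) = 2(-6 - 3) = -18
∂y/∂w = x = -3
∂L/∂w = ∂L/∂y · ∂y/∂w = -18 × -3 = 54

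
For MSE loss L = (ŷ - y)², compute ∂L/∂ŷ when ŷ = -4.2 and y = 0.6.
∂L/∂ŷ = -9.6

∂L/∂ŷ = 2(ŷ - y) = 2(-4.2 - 0.6) = 2(-4.8) = -9.6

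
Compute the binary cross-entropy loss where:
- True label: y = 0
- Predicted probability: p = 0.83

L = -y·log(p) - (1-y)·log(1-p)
L = 1.772

L = -0·log(0.83) - 1·log(0.17) = -log(0.17) = 1.772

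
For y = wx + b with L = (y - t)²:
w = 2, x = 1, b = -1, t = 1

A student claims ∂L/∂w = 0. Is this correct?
Correct

y = (2)(1) + -1 = 1
∂L/∂y = 2(y - t) = 2(1 - 1) = 0
∂y/∂w = x = 1
∂L/∂w = 0 × 1 = 0

Claimed value: 0
Correct: The correct gradient is 0.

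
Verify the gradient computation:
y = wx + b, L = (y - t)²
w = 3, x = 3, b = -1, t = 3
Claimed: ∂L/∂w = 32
Incorrect

y = (3)(3) + -1 = 8
∂L/∂y = 2(y - t) = 2(8 - 3) = 10
∂y/∂w = x = 3
∂L/∂w = 10 × 3 = 30

Claimed value: 32
Incorrect: The correct gradient is 30.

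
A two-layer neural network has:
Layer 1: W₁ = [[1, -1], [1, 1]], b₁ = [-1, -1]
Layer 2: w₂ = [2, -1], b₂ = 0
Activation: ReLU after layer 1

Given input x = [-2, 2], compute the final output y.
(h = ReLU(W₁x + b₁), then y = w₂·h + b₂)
y = 0

Layer 1 pre-activation: z₁ = [-5, -1]
After ReLU: h = [0, 0]
Layer 2 output: y = 2×0 + -1×0 + 0 = 0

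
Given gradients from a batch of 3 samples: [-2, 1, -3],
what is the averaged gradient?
Average gradient = -1.333

Average = (1/3)(-2 + 1 + -3) = -4/3 = -1.333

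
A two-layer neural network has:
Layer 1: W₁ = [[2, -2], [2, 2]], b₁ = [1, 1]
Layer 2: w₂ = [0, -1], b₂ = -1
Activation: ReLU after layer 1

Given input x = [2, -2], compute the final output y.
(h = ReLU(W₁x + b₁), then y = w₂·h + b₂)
y = -2

Layer 1 pre-activation: z₁ = [9, 1]
After ReLU: h = [9, 1]
Layer 2 output: y = 0×9 + -1×1 + -1 = -2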